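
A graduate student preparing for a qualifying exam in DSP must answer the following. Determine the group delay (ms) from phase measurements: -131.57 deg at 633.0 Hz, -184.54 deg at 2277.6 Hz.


Group delay from phase difference:
tau = -d(phi)/d(omega)
d(phi) = -52.97 deg = -0.924501 rad
d(omega) = 2*pi*(2277.6 - 633.0) = 10333.3266 rad/s
tau = -(-0.924501) / 10333.3266
    = 0.0895 ms

0.0895 ms


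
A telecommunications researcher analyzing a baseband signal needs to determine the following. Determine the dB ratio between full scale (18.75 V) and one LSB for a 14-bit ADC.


Dynamic range from full-scale to LSB:
V_min = V_max / 2^bits = 18.75 / 2^14
DR = 20 * log10(V_max / V_min)
   = 20 * log10(2^14)
   = 20 * 14 * log10(2)
   = 84.29 dB

84.29 dB


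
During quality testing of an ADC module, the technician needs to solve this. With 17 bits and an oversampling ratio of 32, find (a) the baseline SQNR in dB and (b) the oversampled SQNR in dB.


Step 1 — baseline SQNR at Nyquist:
SQNR_base = 6.02*N + 1.76
          = 6.02*17 + 1.76
          = 104.1 dB

Step 2 — oversampling processing gain:
G = 10*log10(OSR) = 10*log10(32) = 15.05 dB

Step 3 — total:
SQNR_total = 104.1 + 15.05 = 119.15 dB

Base SQNR = 104.1 dB; oversampled SQNR = 119.15 dB


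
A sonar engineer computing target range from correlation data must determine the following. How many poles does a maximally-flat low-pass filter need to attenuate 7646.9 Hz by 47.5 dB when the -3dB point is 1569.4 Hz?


Butterworth filter order formula:
n = log10(10^(A/10) - 1) / (2 * log10(f_stop/f_pass))
10^(47.5/10) - 1 = 56233.1325
f_stop/f_pass = 7646.9 / 1569.4 = 4.8725
n = 3.4533 -> ceil = 4

4


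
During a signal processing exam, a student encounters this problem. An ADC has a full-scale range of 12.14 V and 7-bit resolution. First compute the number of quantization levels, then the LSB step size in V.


Step 1 — number of quantization levels:
L = 2^N = 2^7 = 128

Step 2 — LSB step size:
delta = Vfs / L
      = 12.14 / 128
      = 0.09484375 V

Levels = 128; step size = 0.09484375 V


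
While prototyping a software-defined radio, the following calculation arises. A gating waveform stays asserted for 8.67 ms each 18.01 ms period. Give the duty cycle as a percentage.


Duty cycle as a percentage:
DC = (t_on / T) * 100
   = (8.67 / 18.01) * 100
   = 0.481399 * 100
   = 48.14 %

48.14 %


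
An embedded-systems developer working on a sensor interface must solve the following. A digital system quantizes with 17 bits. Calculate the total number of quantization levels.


Number of quantization levels = 2^N
= 2^17
= 131072

131072


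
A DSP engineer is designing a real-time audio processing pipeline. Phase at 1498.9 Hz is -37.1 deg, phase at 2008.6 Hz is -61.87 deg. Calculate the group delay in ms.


Group delay from phase difference:
tau = -d(phi)/d(omega)
d(phi) = -24.77 deg = -0.432318 rad
d(omega) = 2*pi*(2008.6 - 1498.9) = 3202.5396 rad/s
tau = -(-0.432318) / 3202.5396
    = 0.135 ms

0.135 ms


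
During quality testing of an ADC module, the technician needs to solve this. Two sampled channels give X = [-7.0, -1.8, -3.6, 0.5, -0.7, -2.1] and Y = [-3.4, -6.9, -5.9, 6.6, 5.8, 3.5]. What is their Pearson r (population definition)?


Pearson correlation coefficient (population):
r = cov(X,Y) / (std(X) * std(Y))
Mean X = -2.45, Mean Y = -0.05
Cov(X,Y) = 8.1025
Std(X) = 2.392175, Std(Y) = 5.528939
r = 0.6126

0.6126


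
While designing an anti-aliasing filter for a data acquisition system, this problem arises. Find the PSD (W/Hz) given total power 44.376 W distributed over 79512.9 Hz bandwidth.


Power spectral density:
PSD = P / BW
    = 44.376 / 79512.9
    = 0.0005581 W/Hz

0.0005581 W/Hz


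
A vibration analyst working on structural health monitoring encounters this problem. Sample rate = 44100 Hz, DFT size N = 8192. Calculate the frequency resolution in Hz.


DFT frequency resolution:
df = fs / N
   = 44100 / 8192
   = 5.3833 Hz

5.3833 Hz


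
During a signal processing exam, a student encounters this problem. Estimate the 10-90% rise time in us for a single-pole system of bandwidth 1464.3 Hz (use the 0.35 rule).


Rise time from bandwidth relationship:
tr = 0.35 / BW
   = 0.35 / 1464.3
   = 0.0002390220583 s
   = 239.0221 us

239.0221 us


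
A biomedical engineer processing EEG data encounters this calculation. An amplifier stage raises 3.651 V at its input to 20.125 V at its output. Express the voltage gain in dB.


Voltage gain in dB:
G = 20 * log10(Vout / Vin)
  = 20 * log10(20.125 / 3.651)
  = 20 * log10(5.512188)
  = 20 * 0.741324
  = 14.83 dB

14.83 dB


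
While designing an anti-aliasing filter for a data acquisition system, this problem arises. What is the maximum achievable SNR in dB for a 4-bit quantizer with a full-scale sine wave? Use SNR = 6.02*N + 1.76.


Theoretical SNR for a full-scale sinusoid:
SNR = 6.02 * N + 1.76
    = 6.02 * 4 + 1.76
    = 24.08 + 1.76
    = 25.84 dB

25.84 dB


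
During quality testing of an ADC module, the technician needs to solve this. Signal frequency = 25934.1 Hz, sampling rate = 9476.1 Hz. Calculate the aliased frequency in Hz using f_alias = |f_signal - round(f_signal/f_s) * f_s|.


Compute the nearest integer multiple of fs to the signal:
n = round(25934.1 / 9476.1) = 3
f_alias = |25934.1 - 3 * 9476.1|
        = |25934.1 - 28428.3|
        = 2494.2 Hz

2494.2


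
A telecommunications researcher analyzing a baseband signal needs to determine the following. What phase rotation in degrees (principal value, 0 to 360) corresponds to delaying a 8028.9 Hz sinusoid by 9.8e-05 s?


Phase shift from frequency and time delay:
phi = 360 * f * t_delay
    = 360 * 8028.9 * 9.8e-05
    = 283.26 degrees
    mod 360 = 283.26 degrees

283.26 degrees


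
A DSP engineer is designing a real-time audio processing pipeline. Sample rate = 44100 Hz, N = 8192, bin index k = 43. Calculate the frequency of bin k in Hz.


Frequency of DFT bin k:
f_k = k * fs / N
    = 43 * 44100 / 8192
    = 1896300 / 8192
    = 231.482 Hz

231.482 Hz


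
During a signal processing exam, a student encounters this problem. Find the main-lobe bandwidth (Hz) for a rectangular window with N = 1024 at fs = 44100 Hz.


Main lobe width for a rectangular window:
Width = 2 * fs / N
      = 2 * 44100 / 1024
      = 88200 / 1024
      = 86.133 Hz

86.133 Hz


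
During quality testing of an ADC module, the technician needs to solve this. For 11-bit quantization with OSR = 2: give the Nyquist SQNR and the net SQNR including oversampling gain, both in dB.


Step 1 — baseline SQNR at Nyquist:
SQNR_base = 6.02*N + 1.76
          = 6.02*11 + 1.76
          = 67.98 dB

Step 2 — oversampling processing gain:
G = 10*log10(OSR) = 10*log10(2) = 3.01 dB

Step 3 — total:
SQNR_total = 67.98 + 3.01 = 70.99 dB

Base SQNR = 67.98 dB; oversampled SQNR = 70.99 dB


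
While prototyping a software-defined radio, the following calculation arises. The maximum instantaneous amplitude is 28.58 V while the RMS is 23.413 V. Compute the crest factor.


Crest factor is the ratio of peak to RMS:
CF = V_peak / V_rms
   = 28.58 / 23.413
   = 1.2207

1.2207


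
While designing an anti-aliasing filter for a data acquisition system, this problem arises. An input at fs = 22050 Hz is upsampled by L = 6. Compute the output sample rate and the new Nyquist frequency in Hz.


Step 1 — output sample rate after interpolation by L:
fs_out = L * fs_in = 6 * 22050 = 132300 Hz

Step 2 — Nyquist frequency of the output stream:
f_Nyq = fs_out / 2 = 132300 / 2 = 66150.0 Hz

fs_out = 132300 Hz; f_Nyquist = 66150.0 Hz


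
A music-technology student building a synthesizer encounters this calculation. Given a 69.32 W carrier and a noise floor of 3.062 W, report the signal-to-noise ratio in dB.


SNR in decibels:
SNR = 10 * log10(Ps / Pn)
    = 10 * log10(69.32 / 3.062)
    = 10 * log10(22.6388)
    = 10 * 1.3549
    = 13.55 dB

13.55 dB


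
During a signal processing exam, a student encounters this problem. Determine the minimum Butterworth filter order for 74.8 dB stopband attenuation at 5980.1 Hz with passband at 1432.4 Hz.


Butterworth filter order formula:
n = log10(10^(A/10) - 1) / (2 * log10(f_stop/f_pass))
10^(74.8/10) - 1 = 30199516.204
f_stop/f_pass = 5980.1 / 1432.4 = 4.1749
n = 6.026 -> ceil = 7

7


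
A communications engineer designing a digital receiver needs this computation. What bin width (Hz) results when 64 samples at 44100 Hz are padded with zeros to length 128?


Frequency resolution after zero-padding:
N_padded = 64 * 2 = 128
df = fs / N_padded
   = 44100 / 128
   = 344.5312 Hz

344.5312 Hz


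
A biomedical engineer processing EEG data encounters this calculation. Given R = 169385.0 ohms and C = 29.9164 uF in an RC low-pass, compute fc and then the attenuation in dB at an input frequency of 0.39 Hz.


Step 1 — cutoff frequency:
fc = 1 / (2*pi*R*C)
C = 29.9164 uF = 2.99164e-05 F
fc = 1 / (2*pi*169385.0*2.99164e-05)
   = 0.0314077 Hz

Step 2 — magnitude at f = 0.39 Hz:
|H(f)| = 1 / sqrt(1 + (f/fc)^2)
f/fc = 0.39 / 0.0314077 = 12.417337
|H| = 1 / sqrt(1 + 154.190258) = 0.0802727
|H|_dB = 20*log10(0.0802727) = -21.91 dB

fc = 0.0314077 Hz; |H(0.39 Hz)| = -21.91 dB


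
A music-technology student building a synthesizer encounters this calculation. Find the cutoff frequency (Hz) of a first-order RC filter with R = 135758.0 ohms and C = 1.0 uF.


Cutoff frequency of a first-order RC filter:
fc = 1 / (2 * pi * R * C)
C = 1.0 uF = 1e-06 F
fc = 1 / (2 * pi * 135758.0 * 1e-06)
   = 1 / 0.85299267093209
   = 1.172343 Hz

1.172343 Hz


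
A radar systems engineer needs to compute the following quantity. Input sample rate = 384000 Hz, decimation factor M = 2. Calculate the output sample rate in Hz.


Decimation reduces the sample rate:
fs_out = fs_in / M
       = 384000 / 2
       = 192000.0 Hz

192000.0 Hz


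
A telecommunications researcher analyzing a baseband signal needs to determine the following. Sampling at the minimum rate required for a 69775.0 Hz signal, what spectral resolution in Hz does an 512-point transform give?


Step 1 — Nyquist sampling rate:
fs = 2 * fmax = 2 * 69775.0 = 139550.0 Hz

Step 2 — DFT bin spacing:
df = fs / N = 139550.0 / 512 = 272.5586 Hz

272.5586 Hz


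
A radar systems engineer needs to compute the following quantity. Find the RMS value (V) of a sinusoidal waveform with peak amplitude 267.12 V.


RMS voltage for a sinusoidal waveform:
V_rms = V_peak / sqrt(2)
      = 267.12 / 1.414214
      = 188.882 V

188.882 V


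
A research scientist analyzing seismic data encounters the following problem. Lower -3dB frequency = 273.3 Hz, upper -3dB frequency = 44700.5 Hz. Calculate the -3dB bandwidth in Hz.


Bandwidth is the difference of -3dB frequencies:
BW = f_high - f_low
   = 44700.5 - 273.3
   = 44427.2 Hz

44427.2 Hz


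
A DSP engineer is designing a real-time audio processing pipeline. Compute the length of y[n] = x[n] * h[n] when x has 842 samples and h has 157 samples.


Linear convolution output length:
L = N + M - 1
  = 842 + 157 - 1
  = 998 samples

998


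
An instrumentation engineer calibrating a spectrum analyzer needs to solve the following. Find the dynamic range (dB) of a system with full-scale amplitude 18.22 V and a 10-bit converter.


Dynamic range from full-scale to LSB:
V_min = V_max / 2^bits = 18.22 / 2^10
DR = 20 * log10(V_max / V_min)
   = 20 * log10(2^10)
   = 20 * 10 * log10(2)
   = 60.21 dB

60.21 dB


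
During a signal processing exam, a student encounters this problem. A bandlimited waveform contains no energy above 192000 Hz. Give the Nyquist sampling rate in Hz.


The Nyquist rate is twice the maximum frequency component.
fs_min = 2 * fmax
      = 2 * 192000
      = 384000 Hz

384000


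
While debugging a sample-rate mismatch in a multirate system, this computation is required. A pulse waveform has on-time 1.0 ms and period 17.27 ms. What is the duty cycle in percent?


Duty cycle as a percentage:
DC = (t_on / T) * 100
   = (1.0 / 17.27) * 100
   = 0.057904 * 100
   = 5.79 %

5.79 %


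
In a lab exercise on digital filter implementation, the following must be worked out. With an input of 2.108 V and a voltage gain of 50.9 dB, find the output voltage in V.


Output voltage from dB gain:
V_out = V_in * 10^(gain_dB / 20)
      = 2.108 * 10^(50.9 / 20)
      = 2.108 * 350.751874
      = 739.385 V

739.385 V


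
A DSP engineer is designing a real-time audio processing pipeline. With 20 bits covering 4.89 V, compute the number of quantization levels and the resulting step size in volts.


Step 1 — number of quantization levels:
L = 2^N = 2^20 = 1048576

Step 2 — LSB step size:
delta = Vfs / L
      = 4.89 / 1048576
      = 4.66e-06 V

Levels = 1048576; step size = 4.66e-06 V


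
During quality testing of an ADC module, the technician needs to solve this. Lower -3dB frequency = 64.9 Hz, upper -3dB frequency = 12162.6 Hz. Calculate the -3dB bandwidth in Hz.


Bandwidth is the difference of -3dB frequencies:
BW = f_high - f_low
   = 12162.6 - 64.9
   = 12097.7 Hz

12097.7 Hz


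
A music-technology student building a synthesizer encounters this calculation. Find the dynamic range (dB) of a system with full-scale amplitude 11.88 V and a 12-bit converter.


Dynamic range from full-scale to LSB:
V_min = V_max / 2^bits = 11.88 / 2^12
DR = 20 * log10(V_max / V_min)
   = 20 * log10(2^12)
   = 20 * 12 * log10(2)
   = 72.25 dB

72.25 dB


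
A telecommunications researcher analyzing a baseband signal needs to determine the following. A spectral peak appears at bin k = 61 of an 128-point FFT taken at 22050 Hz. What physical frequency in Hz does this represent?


Frequency of DFT bin k:
f_k = k * fs / N
    = 61 * 22050 / 128
    = 1345050 / 128
    = 10508.203 Hz

10508.203 Hz


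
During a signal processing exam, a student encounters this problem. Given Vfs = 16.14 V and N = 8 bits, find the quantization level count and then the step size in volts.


Step 1 — number of quantization levels:
L = 2^N = 2^8 = 256

Step 2 — LSB step size:
delta = Vfs / L
      = 16.14 / 256
      = 0.06304688 V

Levels = 256; step size = 0.06304688 V


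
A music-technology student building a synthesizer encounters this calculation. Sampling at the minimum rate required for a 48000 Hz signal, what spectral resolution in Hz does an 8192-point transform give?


Step 1 — Nyquist sampling rate:
fs = 2 * fmax = 2 * 48000 = 96000 Hz

Step 2 — DFT bin spacing:
df = fs / N = 96000 / 8192 = 11.7188 Hz

11.7188 Hz


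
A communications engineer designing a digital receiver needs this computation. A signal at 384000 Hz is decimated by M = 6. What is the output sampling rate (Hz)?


Decimation reduces the sample rate:
fs_out = fs_in / M
       = 384000 / 6
       = 64000.0 Hz

64000.0 Hz


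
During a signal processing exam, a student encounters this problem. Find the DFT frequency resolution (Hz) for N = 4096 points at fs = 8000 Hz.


DFT frequency resolution:
df = fs / N
   = 8000 / 4096
   = 1.9531 Hz

1.9531 Hz


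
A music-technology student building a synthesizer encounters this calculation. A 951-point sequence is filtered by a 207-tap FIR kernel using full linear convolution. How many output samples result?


Linear convolution output length:
L = N + M - 1
  = 951 + 207 - 1
  = 1157 samples

1157


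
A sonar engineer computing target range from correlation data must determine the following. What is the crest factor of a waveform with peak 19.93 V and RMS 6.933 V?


Crest factor is the ratio of peak to RMS:
CF = V_peak / V_rms
   = 19.93 / 6.933
   = 2.8747

2.8747


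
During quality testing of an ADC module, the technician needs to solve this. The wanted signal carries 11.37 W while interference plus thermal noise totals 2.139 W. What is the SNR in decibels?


SNR in decibels:
SNR = 10 * log10(Ps / Pn)
    = 10 * log10(11.37 / 2.139)
    = 10 * log10(5.3156)
    = 10 * 0.7255
    = 7.26 dB

7.26 dB


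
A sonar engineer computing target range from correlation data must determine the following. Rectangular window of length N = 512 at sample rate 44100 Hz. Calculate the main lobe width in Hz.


Main lobe width for a rectangular window:
Width = 2 * fs / N
      = 2 * 44100 / 512
      = 88200 / 512
      = 172.266 Hz

172.266 Hz


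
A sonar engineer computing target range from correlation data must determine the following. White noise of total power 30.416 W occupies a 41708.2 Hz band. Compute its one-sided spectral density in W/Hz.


Power spectral density:
PSD = P / BW
    = 30.416 / 41708.2
    = 0.00072926 W/Hz

0.00072926 W/Hz


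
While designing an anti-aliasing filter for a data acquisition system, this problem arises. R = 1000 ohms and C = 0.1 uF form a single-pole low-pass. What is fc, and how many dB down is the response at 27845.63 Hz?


Step 1 — cutoff frequency:
fc = 1 / (2*pi*R*C)
C = 0.1 uF = 1e-07 F
fc = 1 / (2*pi*1000*1e-07)
   = 1591.549 Hz

Step 2 — magnitude at f = 27845.63 Hz:
|H(f)| = 1 / sqrt(1 + (f/fc)^2)
f/fc = 27845.63 / 1591.549 = 17.49593
|H| = 1 / sqrt(1 + 306.107567) = 0.057063
|H|_dB = 20*log10(0.057063) = -24.87 dB

fc = 1591.549 Hz; |H(27845.63 Hz)| = -24.87 dB


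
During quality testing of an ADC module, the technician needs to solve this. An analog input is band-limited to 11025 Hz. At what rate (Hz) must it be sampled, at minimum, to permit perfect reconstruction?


The Nyquist rate is twice the maximum frequency component.
fs_min = 2 * fmax
      = 2 * 11025
      = 22050 Hz

22050


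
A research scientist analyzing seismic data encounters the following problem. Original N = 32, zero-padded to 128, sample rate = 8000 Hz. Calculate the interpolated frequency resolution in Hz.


Frequency resolution after zero-padding:
N_padded = 32 * 4 = 128
df = fs / N_padded
   = 8000 / 128
   = 62.5 Hz

62.5 Hz


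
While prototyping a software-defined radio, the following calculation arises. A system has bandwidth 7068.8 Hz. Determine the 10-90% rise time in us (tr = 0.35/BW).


Rise time from bandwidth relationship:
tr = 0.35 / BW
   = 0.35 / 7068.8
   = 4.951335446e-05 s
   = 49.5134 us

49.5134 us


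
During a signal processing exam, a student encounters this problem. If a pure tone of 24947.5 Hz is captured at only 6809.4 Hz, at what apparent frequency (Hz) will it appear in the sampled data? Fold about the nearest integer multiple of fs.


Compute the nearest integer multiple of fs to the signal:
n = round(24947.5 / 6809.4) = 4
f_alias = |24947.5 - 4 * 6809.4|
        = |24947.5 - 27237.6|
        = 2290.1 Hz

2290.1


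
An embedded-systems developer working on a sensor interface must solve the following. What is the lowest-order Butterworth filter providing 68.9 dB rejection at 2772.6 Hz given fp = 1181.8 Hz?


Butterworth filter order formula:
n = log10(10^(A/10) - 1) / (2 * log10(f_stop/f_pass))
10^(68.9/10) - 1 = 7762470.1663
f_stop/f_pass = 2772.6 / 1181.8 = 2.3461
n = 9.3022 -> ceil = 10

10


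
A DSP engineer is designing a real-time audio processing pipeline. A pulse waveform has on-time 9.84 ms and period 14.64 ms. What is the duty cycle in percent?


Duty cycle as a percentage:
DC = (t_on / T) * 100
   = (9.84 / 14.64) * 100
   = 0.672131 * 100
   = 67.21 %

67.21 %


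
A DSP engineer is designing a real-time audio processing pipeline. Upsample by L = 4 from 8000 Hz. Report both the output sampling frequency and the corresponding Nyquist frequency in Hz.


Step 1 — output sample rate after interpolation by L:
fs_out = L * fs_in = 4 * 8000 = 32000 Hz

Step 2 — Nyquist frequency of the output stream:
f_Nyq = fs_out / 2 = 32000 / 2 = 16000.0 Hz

fs_out = 32000 Hz; f_Nyquist = 16000.0 Hz


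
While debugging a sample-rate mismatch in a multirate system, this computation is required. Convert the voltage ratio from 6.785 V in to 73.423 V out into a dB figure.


Voltage gain in dB:
G = 20 * log10(Vout / Vin)
  = 20 * log10(73.423 / 6.785)
  = 20 * log10(10.821371)
  = 20 * 1.034282
  = 20.69 dB

20.69 dB


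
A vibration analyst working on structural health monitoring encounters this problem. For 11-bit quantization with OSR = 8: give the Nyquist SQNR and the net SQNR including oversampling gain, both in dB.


Step 1 — baseline SQNR at Nyquist:
SQNR_base = 6.02*N + 1.76
          = 6.02*11 + 1.76
          = 67.98 dB

Step 2 — oversampling processing gain:
G = 10*log10(OSR) = 10*log10(8) = 9.03 dB

Step 3 — total:
SQNR_total = 67.98 + 9.03 = 77.01 dB

Base SQNR = 67.98 dB; oversampled SQNR = 77.01 dB


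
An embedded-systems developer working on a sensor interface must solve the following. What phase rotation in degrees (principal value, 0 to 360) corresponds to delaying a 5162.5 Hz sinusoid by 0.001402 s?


Phase shift from frequency and time delay:
phi = 360 * f * t_delay
    = 360 * 5162.5 * 0.001402
    = 2605.62 degrees
    mod 360 = 85.62 degrees

85.62 degrees


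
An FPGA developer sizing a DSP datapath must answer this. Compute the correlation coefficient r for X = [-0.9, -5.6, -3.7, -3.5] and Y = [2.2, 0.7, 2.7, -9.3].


Pearson correlation coefficient (population):
r = cov(X,Y) / (std(X) * std(Y))
Mean X = -3.425, Mean Y = -0.925
Cov(X,Y) = 0.996875
Std(X) = 1.672386, Std(Y) = 4.890999
r = 0.1219

0.1219


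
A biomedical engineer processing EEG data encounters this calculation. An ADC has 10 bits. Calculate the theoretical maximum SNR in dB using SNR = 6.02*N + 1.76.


Theoretical SNR for a full-scale sinusoid:
SNR = 6.02 * N + 1.76
    = 6.02 * 10 + 1.76
    = 60.2 + 1.76
    = 61.96 dB

61.96 dB


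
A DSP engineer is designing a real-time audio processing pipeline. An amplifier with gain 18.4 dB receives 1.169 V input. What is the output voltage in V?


Output voltage from dB gain:
V_out = V_in * 10^(gain_dB / 20)
      = 1.169 * 10^(18.4 / 20)
      = 1.169 * 8.317638
      = 9.7233 V

9.7233 V


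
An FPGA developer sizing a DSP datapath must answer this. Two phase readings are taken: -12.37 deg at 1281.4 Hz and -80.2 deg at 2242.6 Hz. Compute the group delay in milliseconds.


Group delay from phase difference:
tau = -d(phi)/d(omega)
d(phi) = -67.83 deg = -1.183857 rad
d(omega) = 2*pi*(2242.6 - 1281.4) = 6039.3977 rad/s
tau = -(-1.183857) / 6039.3977
    = 0.196 ms

0.196 ms


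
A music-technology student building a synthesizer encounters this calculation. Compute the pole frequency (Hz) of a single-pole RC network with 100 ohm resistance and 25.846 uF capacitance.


Cutoff frequency of a first-order RC filter:
fc = 1 / (2 * pi * R * C)
C = 25.846 uF = 2.5846e-05 F
fc = 1 / (2 * pi * 100 * 2.5846e-05)
   = 1 / 0.016239520744936
   = 61.578172 Hz

61.578172 Hz


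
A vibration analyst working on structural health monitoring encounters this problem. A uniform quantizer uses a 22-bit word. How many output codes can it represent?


Number of quantization levels = 2^N
= 2^22
= 4194304

4194304


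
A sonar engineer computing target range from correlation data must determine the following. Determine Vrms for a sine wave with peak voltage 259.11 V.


RMS voltage for a sinusoidal waveform:
V_rms = V_peak / sqrt(2)
      = 259.11 / 1.414214
      = 183.218 V

183.218 V


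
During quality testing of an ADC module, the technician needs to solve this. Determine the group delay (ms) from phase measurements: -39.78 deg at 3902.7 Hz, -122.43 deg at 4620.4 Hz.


Group delay from phase difference:
tau = -d(phi)/d(omega)
d(phi) = -82.65 deg = -1.442515 rad
d(omega) = 2*pi*(4620.4 - 3902.7) = 4509.4421 rad/s
tau = -(-1.442515) / 4509.4421
    = 0.3199 ms

0.3199 ms


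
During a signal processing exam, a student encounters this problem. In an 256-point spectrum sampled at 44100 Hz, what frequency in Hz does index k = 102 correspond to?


Frequency of DFT bin k:
f_k = k * fs / N
    = 102 * 44100 / 256
    = 4498200 / 256
    = 17571.094 Hz

17571.094 Hz


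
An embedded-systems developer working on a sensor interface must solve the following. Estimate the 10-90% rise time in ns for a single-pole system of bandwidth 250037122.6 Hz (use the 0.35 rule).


Rise time from bandwidth relationship:
tr = 0.35 / BW
   = 0.35 / 250037122.6
   = 1.399792144e-09 s
   = 1.3998 ns

1.3998 ns


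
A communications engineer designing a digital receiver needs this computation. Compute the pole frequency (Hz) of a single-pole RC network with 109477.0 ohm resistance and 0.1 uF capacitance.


Cutoff frequency of a first-order RC filter:
fc = 1 / (2 * pi * R * C)
C = 0.1 uF = 1e-07 F
fc = 1 / (2 * pi * 109477.0 * 1e-07)
   = 1 / 0.06878642778741
   = 14.537752 Hz

14.537752 Hz


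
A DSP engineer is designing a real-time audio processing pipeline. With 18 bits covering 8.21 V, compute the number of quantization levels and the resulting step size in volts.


Step 1 — number of quantization levels:
L = 2^N = 2^18 = 262144

Step 2 — LSB step size:
delta = Vfs / L
      = 8.21 / 262144
      = 3.132e-05 V

Levels = 262144; step size = 3.132e-05 V


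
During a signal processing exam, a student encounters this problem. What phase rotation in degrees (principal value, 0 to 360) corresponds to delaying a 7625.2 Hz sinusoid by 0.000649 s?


Phase shift from frequency and time delay:
phi = 360 * f * t_delay
    = 360 * 7625.2 * 0.000649
    = 1781.55 degrees
    mod 360 = 341.55 degrees

341.55 degrees


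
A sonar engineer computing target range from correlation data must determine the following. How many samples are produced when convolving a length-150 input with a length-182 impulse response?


Linear convolution output length:
L = N + M - 1
  = 150 + 182 - 1
  = 331 samples

331


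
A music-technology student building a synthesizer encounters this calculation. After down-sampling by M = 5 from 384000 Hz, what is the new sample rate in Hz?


Decimation reduces the sample rate:
fs_out = fs_in / M
       = 384000 / 5
       = 76800.0 Hz

76800.0 Hz


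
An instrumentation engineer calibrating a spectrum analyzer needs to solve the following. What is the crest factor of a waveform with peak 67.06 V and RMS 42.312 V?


Crest factor is the ratio of peak to RMS:
CF = V_peak / V_rms
   = 67.06 / 42.312
   = 1.5849

1.5849


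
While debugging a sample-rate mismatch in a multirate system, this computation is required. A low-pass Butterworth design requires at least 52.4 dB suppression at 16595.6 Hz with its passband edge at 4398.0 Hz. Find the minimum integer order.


Butterworth filter order formula:
n = log10(10^(A/10) - 1) / (2 * log10(f_stop/f_pass))
10^(52.4/10) - 1 = 173779.0829
f_stop/f_pass = 16595.6 / 4398.0 = 3.7734
n = 4.5428 -> ceil = 5

5


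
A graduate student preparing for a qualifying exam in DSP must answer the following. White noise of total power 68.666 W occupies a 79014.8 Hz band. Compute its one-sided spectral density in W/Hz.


Power spectral density:
PSD = P / BW
    = 68.666 / 79014.8
    = 0.00086903 W/Hz

0.00086903 W/Hz


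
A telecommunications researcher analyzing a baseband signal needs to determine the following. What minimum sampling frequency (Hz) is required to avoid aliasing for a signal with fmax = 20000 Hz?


The Nyquist rate is twice the maximum frequency component.
fs_min = 2 * fmax
      = 2 * 20000
      = 40000 Hz

40000


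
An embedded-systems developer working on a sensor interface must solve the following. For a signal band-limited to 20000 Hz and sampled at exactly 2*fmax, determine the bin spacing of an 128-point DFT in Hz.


Step 1 — Nyquist sampling rate:
fs = 2 * fmax = 2 * 20000 = 40000 Hz

Step 2 — DFT bin spacing:
df = fs / N = 40000 / 128 = 312.5 Hz

312.5 Hz


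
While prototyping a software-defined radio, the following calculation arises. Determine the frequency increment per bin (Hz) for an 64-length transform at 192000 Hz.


DFT frequency resolution:
df = fs / N
   = 192000 / 64
   = 3000.0 Hz

3000.0 Hz


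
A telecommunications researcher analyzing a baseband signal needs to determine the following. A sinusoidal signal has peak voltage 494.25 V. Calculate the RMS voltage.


RMS voltage for a sinusoidal waveform:
V_rms = V_peak / sqrt(2)
      = 494.25 / 1.414214
      = 349.488 V

349.488 V


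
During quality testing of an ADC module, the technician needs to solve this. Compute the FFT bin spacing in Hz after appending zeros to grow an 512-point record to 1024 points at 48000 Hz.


Frequency resolution after zero-padding:
N_padded = 512 * 2 = 1024
df = fs / N_padded
   = 48000 / 1024
   = 46.875 Hz

46.875 Hz


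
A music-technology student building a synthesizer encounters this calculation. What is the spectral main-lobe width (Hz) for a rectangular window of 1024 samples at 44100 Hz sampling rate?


Main lobe width for a rectangular window:
Width = 2 * fs / N
      = 2 * 44100 / 1024
      = 88200 / 1024
      = 86.133 Hz

86.133 Hz


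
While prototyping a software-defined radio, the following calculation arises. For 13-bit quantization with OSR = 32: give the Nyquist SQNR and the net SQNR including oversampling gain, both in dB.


Step 1 — baseline SQNR at Nyquist:
SQNR_base = 6.02*N + 1.76
          = 6.02*13 + 1.76
          = 80.02 dB

Step 2 — oversampling processing gain:
G = 10*log10(OSR) = 10*log10(32) = 15.05 dB

Step 3 — total:
SQNR_total = 80.02 + 15.05 = 95.07 dB

Base SQNR = 80.02 dB; oversampled SQNR = 95.07 dB


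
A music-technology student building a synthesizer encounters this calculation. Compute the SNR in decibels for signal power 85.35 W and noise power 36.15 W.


SNR in decibels:
SNR = 10 * log10(Ps / Pn)
    = 10 * log10(85.35 / 36.15)
    = 10 * log10(2.361)
    = 10 * 0.3731
    = 3.73 dB

3.73 dB


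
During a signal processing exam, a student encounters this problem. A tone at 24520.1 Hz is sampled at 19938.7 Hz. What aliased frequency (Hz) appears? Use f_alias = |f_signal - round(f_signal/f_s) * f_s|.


Compute the nearest integer multiple of fs to the signal:
n = round(24520.1 / 19938.7) = 1
f_alias = |24520.1 - 1 * 19938.7|
        = |24520.1 - 19938.7|
        = 4581.4 Hz

4581.4


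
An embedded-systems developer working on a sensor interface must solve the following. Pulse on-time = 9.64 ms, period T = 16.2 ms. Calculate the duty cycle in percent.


Duty cycle as a percentage:
DC = (t_on / T) * 100
   = (9.64 / 16.2) * 100
   = 0.595062 * 100
   = 59.51 %

59.51 %


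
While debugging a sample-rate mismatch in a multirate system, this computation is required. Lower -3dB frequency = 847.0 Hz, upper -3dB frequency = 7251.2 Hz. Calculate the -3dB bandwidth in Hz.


Bandwidth is the difference of -3dB frequencies:
BW = f_high - f_low
   = 7251.2 - 847.0
   = 6404.2 Hz

6404.2 Hz


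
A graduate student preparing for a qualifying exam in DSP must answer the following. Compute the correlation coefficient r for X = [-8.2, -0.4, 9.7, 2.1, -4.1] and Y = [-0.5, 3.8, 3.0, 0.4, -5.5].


Pearson correlation coefficient (population):
r = cov(X,Y) / (std(X) * std(Y))
Mean X = -0.18, Mean Y = 0.24
Cov(X,Y) = 11.0572
Std(X) = 6.042317, Std(Y) = 3.28061
r = 0.5578

0.5578


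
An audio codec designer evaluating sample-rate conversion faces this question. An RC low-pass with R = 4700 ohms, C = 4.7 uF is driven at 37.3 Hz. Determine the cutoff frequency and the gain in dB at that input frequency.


Step 1 — cutoff frequency:
fc = 1 / (2*pi*R*C)
C = 4.7 uF = 4.7e-06 F
fc = 1 / (2*pi*4700*4.7e-06)
   = 7.20484 Hz

Step 2 — magnitude at f = 37.3 Hz:
|H(f)| = 1 / sqrt(1 + (f/fc)^2)
f/fc = 37.3 / 7.20484 = 5.177075
|H| = 1 / sqrt(1 + 26.802106) = 0.1896536
|H|_dB = 20*log10(0.1896536) = -14.44 dB

fc = 7.20484 Hz; |H(37.3 Hz)| = -14.44 dB


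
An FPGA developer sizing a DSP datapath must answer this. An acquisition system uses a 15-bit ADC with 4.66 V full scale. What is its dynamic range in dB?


Dynamic range from full-scale to LSB:
V_min = V_max / 2^bits = 4.66 / 2^15
DR = 20 * log10(V_max / V_min)
   = 20 * log10(2^15)
   = 20 * 15 * log10(2)
   = 90.31 dB

90.31 dB


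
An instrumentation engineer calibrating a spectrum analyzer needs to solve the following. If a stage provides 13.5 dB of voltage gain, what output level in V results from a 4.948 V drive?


Output voltage from dB gain:
V_out = V_in * 10^(gain_dB / 20)
      = 4.948 * 10^(13.5 / 20)
      = 4.948 * 4.731513
      = 23.4115 V

23.4115 V


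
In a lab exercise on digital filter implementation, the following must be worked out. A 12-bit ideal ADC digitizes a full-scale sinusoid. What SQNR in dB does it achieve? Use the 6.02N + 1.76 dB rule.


Theoretical SNR for a full-scale sinusoid:
SNR = 6.02 * N + 1.76
    = 6.02 * 12 + 1.76
    = 72.24 + 1.76
    = 74.0 dB

74.0 dB


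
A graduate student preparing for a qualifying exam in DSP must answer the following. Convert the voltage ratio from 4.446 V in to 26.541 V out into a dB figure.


Voltage gain in dB:
G = 20 * log10(Vout / Vin)
  = 20 * log10(26.541 / 4.446)
  = 20 * log10(5.969636)
  = 20 * 0.775948
  = 15.52 dB

15.52 dB


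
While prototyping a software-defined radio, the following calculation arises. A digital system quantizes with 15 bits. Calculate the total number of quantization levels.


Number of quantization levels = 2^N
= 2^15
= 32768

32768


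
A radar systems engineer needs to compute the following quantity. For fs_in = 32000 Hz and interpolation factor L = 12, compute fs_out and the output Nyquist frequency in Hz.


Step 1 — output sample rate after interpolation by L:
fs_out = L * fs_in = 12 * 32000 = 384000 Hz

Step 2 — Nyquist frequency of the output stream:
f_Nyq = fs_out / 2 = 384000 / 2 = 192000.0 Hz

fs_out = 384000 Hz; f_Nyquist = 192000.0 Hz


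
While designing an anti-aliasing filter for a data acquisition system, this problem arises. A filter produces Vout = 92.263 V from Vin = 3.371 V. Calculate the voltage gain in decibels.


Voltage gain in dB:
G = 20 * log10(Vout / Vin)
  = 20 * log10(92.263 / 3.371)
  = 20 * log10(27.369623)
  = 20 * 1.437269
  = 28.75 dB

28.75 dB


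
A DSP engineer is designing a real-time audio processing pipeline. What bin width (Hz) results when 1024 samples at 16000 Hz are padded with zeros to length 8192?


Frequency resolution after zero-padding:
N_padded = 1024 * 8 = 8192
df = fs / N_padded
   = 16000 / 8192
   = 1.9531 Hz

1.9531 Hz


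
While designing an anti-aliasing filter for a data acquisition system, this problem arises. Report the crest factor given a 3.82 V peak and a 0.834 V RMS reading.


Crest factor is the ratio of peak to RMS:
CF = V_peak / V_rms
   = 3.82 / 0.834
   = 4.5803

4.5803


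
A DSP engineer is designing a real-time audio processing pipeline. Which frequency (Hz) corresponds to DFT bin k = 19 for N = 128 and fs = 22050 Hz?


Frequency of DFT bin k:
f_k = k * fs / N
    = 19 * 22050 / 128
    = 418950 / 128
    = 3273.047 Hz

3273.047 Hz


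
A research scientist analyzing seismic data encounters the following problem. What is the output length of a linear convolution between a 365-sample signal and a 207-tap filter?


Linear convolution output length:
L = N + M - 1
  = 365 + 207 - 1
  = 571 samples

571


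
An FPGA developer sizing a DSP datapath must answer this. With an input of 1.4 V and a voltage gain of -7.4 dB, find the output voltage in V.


Output voltage from dB gain:
V_out = V_in * 10^(gain_dB / 20)
      = 1.4 * 10^(-7.4 / 20)
      = 1.4 * 0.42658
      = 0.5972 V

0.5972 V


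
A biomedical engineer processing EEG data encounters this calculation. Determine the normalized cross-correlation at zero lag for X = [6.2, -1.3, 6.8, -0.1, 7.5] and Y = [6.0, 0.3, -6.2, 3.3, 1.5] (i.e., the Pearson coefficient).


Pearson correlation coefficient (population):
r = cov(X,Y) / (std(X) * std(Y))
Mean X = 3.82, Mean Y = 0.98
Cov(X,Y) = -2.6296
Std(X) = 3.732774, Std(Y) = 4.071069
r = -0.173

-0.173


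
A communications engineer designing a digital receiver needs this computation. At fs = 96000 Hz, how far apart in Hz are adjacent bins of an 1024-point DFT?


DFT frequency resolution:
df = fs / N
   = 96000 / 1024
   = 93.75 Hz

93.75 Hz


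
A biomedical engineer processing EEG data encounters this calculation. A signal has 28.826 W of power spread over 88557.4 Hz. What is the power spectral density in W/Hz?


Power spectral density:
PSD = P / BW
    = 28.826 / 88557.4
    = 0.00032551 W/Hz

0.00032551 W/Hz


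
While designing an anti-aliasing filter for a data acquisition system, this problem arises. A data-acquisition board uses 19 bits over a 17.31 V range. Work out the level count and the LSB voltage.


Step 1 — number of quantization levels:
L = 2^N = 2^19 = 524288

Step 2 — LSB step size:
delta = Vfs / L
      = 17.31 / 524288
      = 3.302e-05 V

Levels = 524288; step size = 3.302e-05 V


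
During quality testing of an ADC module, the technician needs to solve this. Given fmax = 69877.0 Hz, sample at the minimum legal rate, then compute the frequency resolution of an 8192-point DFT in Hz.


Step 1 — Nyquist sampling rate:
fs = 2 * fmax = 2 * 69877.0 = 139754.0 Hz

Step 2 — DFT bin spacing:
df = fs / N = 139754.0 / 8192 = 17.0598 Hz

17.0598 Hz


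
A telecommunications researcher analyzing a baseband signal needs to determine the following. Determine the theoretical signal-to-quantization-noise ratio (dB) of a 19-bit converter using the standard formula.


Theoretical SNR for a full-scale sinusoid:
SNR = 6.02 * N + 1.76
    = 6.02 * 19 + 1.76
    = 114.38 + 1.76
    = 116.14 dB

116.14 dB


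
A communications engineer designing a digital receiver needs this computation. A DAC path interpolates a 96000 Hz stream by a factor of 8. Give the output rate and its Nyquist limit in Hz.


Step 1 — output sample rate after interpolation by L:
fs_out = L * fs_in = 8 * 96000 = 768000 Hz

Step 2 — Nyquist frequency of the output stream:
f_Nyq = fs_out / 2 = 768000 / 2 = 384000.0 Hz

fs_out = 768000 Hz; f_Nyquist = 384000.0 Hz


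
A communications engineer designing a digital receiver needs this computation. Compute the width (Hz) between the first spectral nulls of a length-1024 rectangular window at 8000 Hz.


Main lobe width for a rectangular window:
Width = 2 * fs / N
      = 2 * 8000 / 1024
      = 16000 / 1024
      = 15.625 Hz

15.625 Hz


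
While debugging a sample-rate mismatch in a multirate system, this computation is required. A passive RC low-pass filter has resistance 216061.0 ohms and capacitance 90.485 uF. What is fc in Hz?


Cutoff frequency of a first-order RC filter:
fc = 1 / (2 * pi * R * C)
C = 90.485 uF = 9.0485e-05 F
fc = 1 / (2 * pi * 216061.0 * 9.0485e-05)
   = 1 / 122.83802943973
   = 0.008141 Hz

0.008141 Hz


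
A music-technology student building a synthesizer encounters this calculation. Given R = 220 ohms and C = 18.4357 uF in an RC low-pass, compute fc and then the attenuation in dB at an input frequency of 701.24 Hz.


Step 1 — cutoff frequency:
fc = 1 / (2*pi*R*C)
C = 18.4357 uF = 1.84357e-05 F
fc = 1 / (2*pi*220*1.84357e-05)
   = 39.2408 Hz

Step 2 — magnitude at f = 701.24 Hz:
|H(f)| = 1 / sqrt(1 + (f/fc)^2)
f/fc = 701.24 / 39.2408 = 17.870176
|H| = 1 / sqrt(1 + 319.34319) = 0.0558717
|H|_dB = 20*log10(0.0558717) = -25.06 dB

fc = 39.2408 Hz; |H(701.24 Hz)| = -25.06 dB


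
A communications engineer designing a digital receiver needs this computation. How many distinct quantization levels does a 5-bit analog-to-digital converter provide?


Number of quantization levels = 2^N
= 2^5
= 32

32


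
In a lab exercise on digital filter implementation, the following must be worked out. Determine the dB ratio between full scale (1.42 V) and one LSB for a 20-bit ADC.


Dynamic range from full-scale to LSB:
V_min = V_max / 2^bits = 1.42 / 2^20
DR = 20 * log10(V_max / V_min)
   = 20 * log10(2^20)
   = 20 * 20 * log10(2)
   = 120.41 dB

120.41 dB
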